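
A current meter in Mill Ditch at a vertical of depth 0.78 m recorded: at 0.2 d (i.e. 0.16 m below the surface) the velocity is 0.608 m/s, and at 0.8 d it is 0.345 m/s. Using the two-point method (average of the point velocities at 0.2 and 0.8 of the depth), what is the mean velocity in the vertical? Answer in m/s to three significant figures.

0.477 m/s

v̄ = (0.608 + 0.345) / 2 = 0.4765 m/s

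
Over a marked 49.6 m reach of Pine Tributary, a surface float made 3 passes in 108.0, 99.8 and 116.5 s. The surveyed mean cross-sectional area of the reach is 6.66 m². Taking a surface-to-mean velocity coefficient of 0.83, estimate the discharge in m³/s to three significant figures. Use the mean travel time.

t̄ = (108.0 + 99.8 + 116.5) / 3 = 108.1 s
v_surface = L / t̄ = 49.6 / 108.1 = 0.4588 m/s
v_mean = 0.83 × 0.4588 = 0.3808 m/s
Q = A × v_mean = 6.66 × 0.3808 = 2.536 m³/s

2.54 m³/s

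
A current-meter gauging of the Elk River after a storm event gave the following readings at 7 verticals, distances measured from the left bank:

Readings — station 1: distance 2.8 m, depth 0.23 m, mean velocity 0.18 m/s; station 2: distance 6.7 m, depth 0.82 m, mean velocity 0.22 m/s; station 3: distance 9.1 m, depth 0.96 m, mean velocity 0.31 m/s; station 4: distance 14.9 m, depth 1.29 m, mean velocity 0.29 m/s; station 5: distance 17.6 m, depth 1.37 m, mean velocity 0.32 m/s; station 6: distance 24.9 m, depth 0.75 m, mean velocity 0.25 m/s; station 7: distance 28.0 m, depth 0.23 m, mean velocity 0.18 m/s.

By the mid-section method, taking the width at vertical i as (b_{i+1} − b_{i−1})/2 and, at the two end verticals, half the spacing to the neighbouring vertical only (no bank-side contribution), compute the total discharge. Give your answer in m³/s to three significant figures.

w_1 = (6.7 − 2.8)/2 = 1.95 m; q_1 = 0.18 × 0.23 × 1.95 = 0.08073 m³/s
w_2 = (9.1 − 2.8)/2 = 3.15 m; q_2 = 0.22 × 0.82 × 3.15 = 0.5683 m³/s
w_3 = (14.9 − 6.7)/2 = 4.1 m; q_3 = 0.31 × 0.96 × 4.1 = 1.220 m³/s
w_4 = (17.6 − 9.1)/2 = 4.25 m; q_4 = 0.29 × 1.29 × 4.25 = 1.590 m³/s
w_5 = (24.9 − 14.9)/2 = 5 m; q_5 = 0.32 × 1.37 × 5 = 2.192 m³/s
w_6 = (28.0 − 17.6)/2 = 5.2 m; q_6 = 0.25 × 0.75 × 5.2 = 0.9750 m³/s
w_7 = (28.0 − 24.9)/2 = 1.55 m; q_7 = 0.18 × 0.23 × 1.55 = 0.06417 m³/s
Q = Σ qᵢ = 6.690 m³/s

6.69 m³/s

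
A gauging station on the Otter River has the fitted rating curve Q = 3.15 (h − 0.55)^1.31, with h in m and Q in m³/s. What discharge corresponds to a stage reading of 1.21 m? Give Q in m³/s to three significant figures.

1.83 m³/s

Q = 3.15 × (1.21 − 0.55)^1.31 = 3.15 × 0.66^1.31 = 1.828 m³/s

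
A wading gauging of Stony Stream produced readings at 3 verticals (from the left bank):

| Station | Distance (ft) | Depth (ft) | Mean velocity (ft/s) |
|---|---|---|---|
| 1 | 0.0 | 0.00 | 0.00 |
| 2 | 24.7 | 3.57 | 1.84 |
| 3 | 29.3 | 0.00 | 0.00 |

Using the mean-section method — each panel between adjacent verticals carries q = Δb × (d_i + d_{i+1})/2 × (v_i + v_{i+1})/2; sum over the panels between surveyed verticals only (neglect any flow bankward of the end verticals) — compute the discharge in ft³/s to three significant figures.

48.1 ft³/s

Panel 1-2: Δb = 24.7 ft, d̄ = (0.00+3.57)/2 = 1.785, v̄ = (0.00+1.84)/2 = 0.92 → q = 24.7×1.785×0.92 = 40.56 ft³/s
Panel 2-3: Δb = 4.6 ft, d̄ = (3.57+0.00)/2 = 1.785, v̄ = (1.84+0.00)/2 = 0.92 → q = 4.6×1.785×0.92 = 7.554 ft³/s
Q = Σ q = 48.12 ft³/s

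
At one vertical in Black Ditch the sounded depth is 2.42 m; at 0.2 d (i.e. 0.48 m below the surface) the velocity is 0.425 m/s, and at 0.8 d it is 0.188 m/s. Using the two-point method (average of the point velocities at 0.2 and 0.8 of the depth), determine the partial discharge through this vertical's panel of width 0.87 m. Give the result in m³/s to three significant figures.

v̄ = (0.425 + 0.188) / 2 = 0.3065 m/s
q = v̄ × d × w = 0.3065 × 2.42 × 0.87 = 0.6453 m³/s

0.645 m³/s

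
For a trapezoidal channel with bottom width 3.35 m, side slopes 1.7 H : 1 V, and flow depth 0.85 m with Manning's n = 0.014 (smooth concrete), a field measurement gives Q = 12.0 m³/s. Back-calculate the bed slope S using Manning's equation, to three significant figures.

0.00330

A = (b + z·y)·y = (3.35 + 1.7×0.85)×0.85 = 4.076 m²
P = b + 2y√(1+z²) = 3.35 + 2×0.85×√(1+1.7²) = 6.703 m
R = A/P = 4.076/6.703 = 0.6081 m
S = (Q·n / (1·A·R^(2/3)))² = (12.0×0.014 / (1×4.076×0.7177))² = 0.003298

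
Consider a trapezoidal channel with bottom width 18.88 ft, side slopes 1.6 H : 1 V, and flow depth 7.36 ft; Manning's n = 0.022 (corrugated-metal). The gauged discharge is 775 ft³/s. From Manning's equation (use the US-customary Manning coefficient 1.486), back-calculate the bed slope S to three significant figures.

0.000316

A = (b + z·y)·y = (18.88 + 1.6×7.36)×7.36 = 225.6 ft²
P = b + 2y√(1+z²) = 18.88 + 2×7.36×√(1+1.6²) = 46.65 ft
R = A/P = 225.6/46.65 = 4.836 ft
S = (Q·n / (1.486·A·R^(2/3)))² = (775×0.022 / (1.486×225.6×2.860))² = 0.0003162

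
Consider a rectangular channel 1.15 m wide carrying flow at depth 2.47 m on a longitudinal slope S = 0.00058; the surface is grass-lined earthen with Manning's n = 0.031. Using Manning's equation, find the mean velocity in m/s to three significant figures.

0.467 m/s

A = b·y = 1.15 × 2.47 = 2.841 m²
P = b + 2y = 1.15 + 2×2.47 = 6.090 m
R = A/P = 2.841/6.090 = 0.4664 m
Q = (1/n)·A·R^(2/3)·S^(1/2) = (1/0.031) × 2.841 × 0.4664^(2/3) × 0.00058^(1/2) = 1.327 m³/s
V = Q/A = 1.327/2.841 = 0.4672 m/s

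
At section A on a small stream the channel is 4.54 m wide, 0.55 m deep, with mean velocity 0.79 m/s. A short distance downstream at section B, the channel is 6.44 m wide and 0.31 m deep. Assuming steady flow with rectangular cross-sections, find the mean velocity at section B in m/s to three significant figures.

Q = A₁V₁ = (4.54×0.55) × 0.79 = 1.973 m³/s
A₂ = 6.44 × 0.31 = 1.996 m²
V₂ = Q/A₂ = 1.973/1.996 = 0.9881 m/s

0.988 m/s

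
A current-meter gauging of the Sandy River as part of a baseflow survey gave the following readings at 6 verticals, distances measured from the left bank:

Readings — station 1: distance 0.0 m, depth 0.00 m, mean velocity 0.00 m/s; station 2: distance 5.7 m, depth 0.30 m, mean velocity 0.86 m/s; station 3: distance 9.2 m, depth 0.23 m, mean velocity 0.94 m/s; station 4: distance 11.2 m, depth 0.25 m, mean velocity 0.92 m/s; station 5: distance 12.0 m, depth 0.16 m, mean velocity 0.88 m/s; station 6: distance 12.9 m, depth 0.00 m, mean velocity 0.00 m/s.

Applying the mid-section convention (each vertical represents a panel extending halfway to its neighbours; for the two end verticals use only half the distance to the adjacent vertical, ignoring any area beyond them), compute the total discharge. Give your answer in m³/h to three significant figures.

w_2 = (9.2 − 0.0)/2 = 4.6 m; q_2 = 0.86 × 0.30 × 4.6 = 1.187 m³/s
w_3 = (11.2 − 5.7)/2 = 2.75 m; q_3 = 0.94 × 0.23 × 2.75 = 0.5946 m³/s
w_4 = (12.0 − 9.2)/2 = 1.4 m; q_4 = 0.92 × 0.25 × 1.4 = 0.3220 m³/s
w_5 = (12.9 − 11.2)/2 = 0.85 m; q_5 = 0.88 × 0.16 × 0.85 = 0.1197 m³/s
Stations 1, 6 contribute zero (depth or velocity is 0).
Q = Σ qᵢ = 2.223 m³/s
= 2.223 × 3600 = 8003 m³/h

8000 m³/h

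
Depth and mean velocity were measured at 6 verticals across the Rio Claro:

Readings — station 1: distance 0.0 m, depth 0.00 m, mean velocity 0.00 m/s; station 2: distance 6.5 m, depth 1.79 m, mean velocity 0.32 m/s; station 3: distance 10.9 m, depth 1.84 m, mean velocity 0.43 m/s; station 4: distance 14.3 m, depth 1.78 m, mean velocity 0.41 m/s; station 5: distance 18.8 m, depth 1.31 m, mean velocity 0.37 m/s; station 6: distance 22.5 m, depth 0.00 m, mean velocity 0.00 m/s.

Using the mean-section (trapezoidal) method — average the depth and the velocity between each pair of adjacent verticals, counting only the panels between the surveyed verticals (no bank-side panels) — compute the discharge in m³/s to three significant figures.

9.67 m³/s

Panel 1-2: Δb = 6.5 m, d̄ = (0.00+1.79)/2 = 0.895, v̄ = (0.00+0.32)/2 = 0.16 → q = 6.5×0.895×0.16 = 0.9308 m³/s
Panel 2-3: Δb = 4.4 m, d̄ = (1.79+1.84)/2 = 1.815, v̄ = (0.32+0.43)/2 = 0.375 → q = 4.4×1.815×0.375 = 2.995 m³/s
Panel 3-4: Δb = 3.4 m, d̄ = (1.84+1.78)/2 = 1.81, v̄ = (0.43+0.41)/2 = 0.42 → q = 3.4×1.81×0.42 = 2.585 m³/s
Panel 4-5: Δb = 4.5 m, d̄ = (1.78+1.31)/2 = 1.545, v̄ = (0.41+0.37)/2 = 0.39 → q = 4.5×1.545×0.39 = 2.711 m³/s
Panel 5-6: Δb = 3.7 m, d̄ = (1.31+0.00)/2 = 0.655, v̄ = (0.37+0.00)/2 = 0.185 → q = 3.7×0.655×0.185 = 0.4483 m³/s
Q = Σ q = 9.670 m³/s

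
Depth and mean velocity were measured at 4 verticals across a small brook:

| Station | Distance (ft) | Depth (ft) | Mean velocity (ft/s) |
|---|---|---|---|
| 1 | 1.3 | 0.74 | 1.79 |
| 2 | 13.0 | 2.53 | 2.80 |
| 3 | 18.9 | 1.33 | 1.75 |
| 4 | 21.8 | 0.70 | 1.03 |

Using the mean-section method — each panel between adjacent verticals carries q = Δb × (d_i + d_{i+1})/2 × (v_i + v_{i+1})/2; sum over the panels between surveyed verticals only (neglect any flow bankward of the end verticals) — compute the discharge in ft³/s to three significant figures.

Panel 1-2: Δb = 11.7 ft, d̄ = (0.74+2.53)/2 = 1.635, v̄ = (1.79+2.80)/2 = 2.295 → q = 11.7×1.635×2.295 = 43.90 ft³/s
Panel 2-3: Δb = 5.9 ft, d̄ = (2.53+1.33)/2 = 1.93, v̄ = (2.80+1.75)/2 = 2.275 → q = 5.9×1.93×2.275 = 25.91 ft³/s
Panel 3-4: Δb = 2.9 ft, d̄ = (1.33+0.70)/2 = 1.015, v̄ = (1.75+1.03)/2 = 1.39 → q = 2.9×1.015×1.39 = 4.091 ft³/s
Q = Σ q = 73.90 ft³/s

73.9 ft³/s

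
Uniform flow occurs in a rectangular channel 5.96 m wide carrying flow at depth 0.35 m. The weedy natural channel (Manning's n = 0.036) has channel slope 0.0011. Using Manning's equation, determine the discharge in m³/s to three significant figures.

0.886 m³/s

A = b·y = 5.96 × 0.35 = 2.086 m²
P = b + 2y = 5.96 + 2×0.35 = 6.660 m
R = A/P = 2.086/6.660 = 0.3132 m
Q = (1/n)·A·R^(2/3)·S^(1/2) = (1/0.036) × 2.086 × 0.3132^(2/3) × 0.0011^(1/2) = 0.8863 m³/s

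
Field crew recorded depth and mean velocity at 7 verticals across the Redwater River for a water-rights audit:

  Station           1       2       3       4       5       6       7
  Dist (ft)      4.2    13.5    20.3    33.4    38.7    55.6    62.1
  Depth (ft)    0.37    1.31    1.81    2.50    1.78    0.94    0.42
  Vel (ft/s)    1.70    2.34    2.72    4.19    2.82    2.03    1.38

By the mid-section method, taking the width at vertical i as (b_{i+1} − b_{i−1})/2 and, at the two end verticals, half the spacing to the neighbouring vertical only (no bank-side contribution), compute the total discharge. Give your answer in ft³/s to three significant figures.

w_1 = (13.5 − 4.2)/2 = 4.65 ft; q_1 = 1.70 × 0.37 × 4.65 = 2.925 ft³/s
w_2 = (20.3 − 4.2)/2 = 8.05 ft; q_2 = 2.34 × 1.31 × 8.05 = 24.68 ft³/s
w_3 = (33.4 − 13.5)/2 = 9.95 ft; q_3 = 2.72 × 1.81 × 9.95 = 48.99 ft³/s
w_4 = (38.7 − 20.3)/2 = 9.2 ft; q_4 = 4.19 × 2.50 × 9.2 = 96.37 ft³/s
w_5 = (55.6 − 33.4)/2 = 11.1 ft; q_5 = 2.82 × 1.78 × 11.1 = 55.72 ft³/s
w_6 = (62.1 − 38.7)/2 = 11.7 ft; q_6 = 2.03 × 0.94 × 11.7 = 22.33 ft³/s
w_7 = (62.1 − 55.6)/2 = 3.25 ft; q_7 = 1.38 × 0.42 × 3.25 = 1.884 ft³/s
Q = Σ qᵢ = 252.9 ft³/s

253 ft³/s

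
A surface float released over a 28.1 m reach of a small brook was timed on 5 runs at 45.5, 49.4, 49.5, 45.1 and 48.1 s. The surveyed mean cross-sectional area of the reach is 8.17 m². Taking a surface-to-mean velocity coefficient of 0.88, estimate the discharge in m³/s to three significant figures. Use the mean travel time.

4.25 m³/s

t̄ = (45.5 + 49.4 + 49.5 + 45.1 + 48.1) / 5 = 47.52 s
v_surface = L / t̄ = 28.1 / 47.52 = 0.5913 m/s
v_mean = 0.88 × 0.5913 = 0.5204 m/s
Q = A × v_mean = 8.17 × 0.5204 = 4.251 m³/s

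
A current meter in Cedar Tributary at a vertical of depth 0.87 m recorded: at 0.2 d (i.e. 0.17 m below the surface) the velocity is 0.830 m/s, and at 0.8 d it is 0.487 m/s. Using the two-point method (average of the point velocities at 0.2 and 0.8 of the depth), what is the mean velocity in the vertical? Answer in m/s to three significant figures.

v̄ = (0.830 + 0.487) / 2 = 0.6585 m/s

0.659 m/s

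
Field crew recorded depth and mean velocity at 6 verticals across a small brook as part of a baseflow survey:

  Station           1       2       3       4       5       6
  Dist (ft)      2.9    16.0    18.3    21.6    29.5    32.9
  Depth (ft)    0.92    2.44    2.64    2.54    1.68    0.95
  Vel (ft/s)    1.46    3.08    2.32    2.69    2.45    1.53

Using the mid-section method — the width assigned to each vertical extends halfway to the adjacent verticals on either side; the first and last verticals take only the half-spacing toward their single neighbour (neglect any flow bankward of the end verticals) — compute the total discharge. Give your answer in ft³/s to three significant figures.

148 ft³/s

w_1 = (16.0 − 2.9)/2 = 6.55 ft; q_1 = 1.46 × 0.92 × 6.55 = 8.798 ft³/s
w_2 = (18.3 − 2.9)/2 = 7.7 ft; q_2 = 3.08 × 2.44 × 7.7 = 57.87 ft³/s
w_3 = (21.6 − 16.0)/2 = 2.8 ft; q_3 = 2.32 × 2.64 × 2.8 = 17.15 ft³/s
w_4 = (29.5 − 18.3)/2 = 5.6 ft; q_4 = 2.69 × 2.54 × 5.6 = 38.26 ft³/s
w_5 = (32.9 − 21.6)/2 = 5.65 ft; q_5 = 2.45 × 1.68 × 5.65 = 23.26 ft³/s
w_6 = (32.9 − 29.5)/2 = 1.7 ft; q_6 = 1.53 × 0.95 × 1.7 = 2.471 ft³/s
Q = Σ qᵢ = 147.8 ft³/s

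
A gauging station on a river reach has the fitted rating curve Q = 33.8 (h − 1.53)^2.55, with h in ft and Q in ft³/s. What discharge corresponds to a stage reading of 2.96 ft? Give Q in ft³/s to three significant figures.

84.1 ft³/s

Q = 33.8 × (2.96 − 1.53)^2.55 = 33.8 × 1.43^2.55 = 84.14 ft³/s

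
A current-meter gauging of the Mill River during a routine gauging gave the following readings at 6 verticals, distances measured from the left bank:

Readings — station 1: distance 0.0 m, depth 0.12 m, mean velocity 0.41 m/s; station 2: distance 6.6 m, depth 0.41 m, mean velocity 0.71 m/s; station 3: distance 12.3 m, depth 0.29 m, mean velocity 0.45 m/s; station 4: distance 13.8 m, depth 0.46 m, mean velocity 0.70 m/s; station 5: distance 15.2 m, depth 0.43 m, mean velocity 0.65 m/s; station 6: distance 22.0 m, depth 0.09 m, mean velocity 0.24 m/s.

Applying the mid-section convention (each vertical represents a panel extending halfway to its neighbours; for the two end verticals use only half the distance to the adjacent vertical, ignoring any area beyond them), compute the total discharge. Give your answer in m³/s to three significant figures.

w_1 = (6.6 − 0.0)/2 = 3.3 m; q_1 = 0.41 × 0.12 × 3.3 = 0.1624 m³/s
w_2 = (12.3 − 0.0)/2 = 6.15 m; q_2 = 0.71 × 0.41 × 6.15 = 1.790 m³/s
w_3 = (13.8 − 6.6)/2 = 3.6 m; q_3 = 0.45 × 0.29 × 3.6 = 0.4698 m³/s
w_4 = (15.2 − 12.3)/2 = 1.45 m; q_4 = 0.70 × 0.46 × 1.45 = 0.4669 m³/s
w_5 = (22.0 − 13.8)/2 = 4.1 m; q_5 = 0.65 × 0.43 × 4.1 = 1.146 m³/s
w_6 = (22.0 − 15.2)/2 = 3.4 m; q_6 = 0.24 × 0.09 × 3.4 = 0.07344 m³/s
Q = Σ qᵢ = 4.109 m³/s

4.11 m³/s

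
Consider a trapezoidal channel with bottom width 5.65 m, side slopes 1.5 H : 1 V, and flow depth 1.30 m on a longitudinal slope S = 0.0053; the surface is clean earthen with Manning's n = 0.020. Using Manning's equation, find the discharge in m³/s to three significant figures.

34.9 m³/s

A = (b + z·y)·y = (5.65 + 1.5×1.30)×1.30 = 9.880 m²
P = b + 2y√(1+z²) = 5.65 + 2×1.30×√(1+1.5²) = 10.34 m
R = A/P = 9.880/10.34 = 0.9558 m
Q = (1/n)·A·R^(2/3)·S^(1/2) = (1/0.020) × 9.880 × 0.9558^(2/3) × 0.0053^(1/2) = 34.90 m³/s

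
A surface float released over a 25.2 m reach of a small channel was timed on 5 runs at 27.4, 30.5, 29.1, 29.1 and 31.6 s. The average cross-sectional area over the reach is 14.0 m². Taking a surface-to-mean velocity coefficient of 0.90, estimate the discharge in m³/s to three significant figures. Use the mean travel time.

t̄ = (27.4 + 30.5 + 29.1 + 29.1 + 31.6) / 5 = 29.54 s
v_surface = L / t̄ = 25.2 / 29.54 = 0.8531 m/s
v_mean = 0.90 × 0.8531 = 0.7678 m/s
Q = A × v_mean = 14.0 × 0.7678 = 10.75 m³/s

10.7 m³/s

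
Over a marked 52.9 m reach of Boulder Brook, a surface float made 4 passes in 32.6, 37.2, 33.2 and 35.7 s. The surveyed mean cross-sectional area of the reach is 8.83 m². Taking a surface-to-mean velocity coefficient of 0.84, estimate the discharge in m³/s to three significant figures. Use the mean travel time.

11.3 m³/s

t̄ = (32.6 + 37.2 + 33.2 + 35.7) / 4 = 34.675 s
v_surface = L / t̄ = 52.9 / 34.675 = 1.526 m/s
v_mean = 0.84 × 1.526 = 1.281 m/s
Q = A × v_mean = 8.83 × 1.281 = 11.32 m³/s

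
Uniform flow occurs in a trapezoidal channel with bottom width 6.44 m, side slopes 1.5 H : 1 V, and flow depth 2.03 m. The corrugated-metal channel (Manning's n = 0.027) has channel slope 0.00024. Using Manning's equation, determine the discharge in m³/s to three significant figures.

A = (b + z·y)·y = (6.44 + 1.5×2.03)×2.03 = 19.25 m²
P = b + 2y√(1+z²) = 6.44 + 2×2.03×√(1+1.5²) = 13.76 m
R = A/P = 19.25/13.76 = 1.399 m
Q = (1/n)·A·R^(2/3)·S^(1/2) = (1/0.027) × 19.25 × 1.399^(2/3) × 0.00024^(1/2) = 13.82 m³/s

13.8 m³/s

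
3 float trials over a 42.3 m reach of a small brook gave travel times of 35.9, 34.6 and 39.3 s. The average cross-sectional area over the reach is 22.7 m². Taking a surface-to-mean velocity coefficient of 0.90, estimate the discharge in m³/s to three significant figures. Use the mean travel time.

23.6 m³/s

t̄ = (35.9 + 34.6 + 39.3) / 3 = 36.6 s
v_surface = L / t̄ = 42.3 / 36.6 = 1.156 m/s
v_mean = 0.90 × 1.156 = 1.040 m/s
Q = A × v_mean = 22.7 × 1.040 = 23.61 m³/s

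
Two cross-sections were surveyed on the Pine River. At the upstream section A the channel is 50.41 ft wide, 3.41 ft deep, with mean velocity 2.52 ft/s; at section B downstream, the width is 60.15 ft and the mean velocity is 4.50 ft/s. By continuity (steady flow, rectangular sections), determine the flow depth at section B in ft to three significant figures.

Q = A₁V₁ = (50.41×3.41) × 2.52 = 433.2 ft³/s
d₂ = Q/(b₂ V₂) = 433.2/(60.15×4.50) = 1.600 ft

1.60 ft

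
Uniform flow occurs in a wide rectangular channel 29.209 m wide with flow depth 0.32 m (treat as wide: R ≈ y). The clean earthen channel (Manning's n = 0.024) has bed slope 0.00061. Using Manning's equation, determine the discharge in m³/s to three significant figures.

4.50 m³/s

A = b·y = 29.209 × 0.32 = 9.347 m²
Wide channel: R ≈ y = 0.32 m
Q = (1/n)·A·R^(2/3)·S^(1/2) = (1/0.024) × 9.347 × 0.3200^(2/3) × 0.00061^(1/2) = 4.500 m³/s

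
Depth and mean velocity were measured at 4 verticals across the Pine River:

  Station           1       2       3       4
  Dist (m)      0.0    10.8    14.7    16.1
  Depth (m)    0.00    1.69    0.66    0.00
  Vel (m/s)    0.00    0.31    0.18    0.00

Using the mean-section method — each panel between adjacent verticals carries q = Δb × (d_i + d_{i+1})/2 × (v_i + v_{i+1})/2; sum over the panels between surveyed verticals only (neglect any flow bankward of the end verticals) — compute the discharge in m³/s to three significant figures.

2.58 m³/s

Panel 1-2: Δb = 10.8 m, d̄ = (0.00+1.69)/2 = 0.845, v̄ = (0.00+0.31)/2 = 0.155 → q = 10.8×0.845×0.155 = 1.415 m³/s
Panel 2-3: Δb = 3.9 m, d̄ = (1.69+0.66)/2 = 1.175, v̄ = (0.31+0.18)/2 = 0.245 → q = 3.9×1.175×0.245 = 1.123 m³/s
Panel 3-4: Δb = 1.4 m, d̄ = (0.66+0.00)/2 = 0.33, v̄ = (0.18+0.00)/2 = 0.09 → q = 1.4×0.33×0.09 = 0.04158 m³/s
Q = Σ q = 2.579 m³/s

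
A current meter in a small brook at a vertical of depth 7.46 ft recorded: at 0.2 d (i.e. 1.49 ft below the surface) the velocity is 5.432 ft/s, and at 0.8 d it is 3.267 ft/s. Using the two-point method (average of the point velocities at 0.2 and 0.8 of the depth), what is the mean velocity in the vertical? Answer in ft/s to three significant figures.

v̄ = (5.432 + 3.267) / 2 = 4.350 ft/s

4.35 ft/s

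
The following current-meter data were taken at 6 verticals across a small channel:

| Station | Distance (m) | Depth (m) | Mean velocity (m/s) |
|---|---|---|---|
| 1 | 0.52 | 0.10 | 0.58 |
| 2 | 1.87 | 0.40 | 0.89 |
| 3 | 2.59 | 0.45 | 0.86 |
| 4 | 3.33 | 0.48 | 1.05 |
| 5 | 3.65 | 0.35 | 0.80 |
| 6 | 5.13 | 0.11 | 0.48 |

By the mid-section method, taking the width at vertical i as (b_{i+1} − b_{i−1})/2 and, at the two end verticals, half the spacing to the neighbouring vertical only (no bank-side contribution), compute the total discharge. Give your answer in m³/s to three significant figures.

1.25 m³/s

w_1 = (1.87 − 0.52)/2 = 0.675 m; q_1 = 0.58 × 0.10 × 0.675 = 0.03915 m³/s
w_2 = (2.59 − 0.52)/2 = 1.035 m; q_2 = 0.89 × 0.40 × 1.035 = 0.3685 m³/s
w_3 = (3.33 − 1.87)/2 = 0.73 m; q_3 = 0.86 × 0.45 × 0.73 = 0.2825 m³/s
w_4 = (3.65 − 2.59)/2 = 0.53 m; q_4 = 1.05 × 0.48 × 0.53 = 0.2671 m³/s
w_5 = (5.13 − 3.33)/2 = 0.9 m; q_5 = 0.80 × 0.35 × 0.9 = 0.2520 m³/s
w_6 = (5.13 − 3.65)/2 = 0.74 m; q_6 = 0.48 × 0.11 × 0.74 = 0.03907 m³/s
Q = Σ qᵢ = 1.248 m³/s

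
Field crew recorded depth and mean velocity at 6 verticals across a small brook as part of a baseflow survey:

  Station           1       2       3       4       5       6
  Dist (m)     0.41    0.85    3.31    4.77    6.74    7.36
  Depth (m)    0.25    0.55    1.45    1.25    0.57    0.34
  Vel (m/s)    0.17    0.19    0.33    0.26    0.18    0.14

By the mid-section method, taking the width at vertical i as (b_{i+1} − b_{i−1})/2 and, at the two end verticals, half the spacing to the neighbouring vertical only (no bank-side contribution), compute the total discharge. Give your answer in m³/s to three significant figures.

1.80 m³/s

w_1 = (0.85 − 0.41)/2 = 0.22 m; q_1 = 0.17 × 0.25 × 0.22 = 0.009350 m³/s
w_2 = (3.31 − 0.41)/2 = 1.45 m; q_2 = 0.19 × 0.55 × 1.45 = 0.1515 m³/s
w_3 = (4.77 − 0.85)/2 = 1.96 m; q_3 = 0.33 × 1.45 × 1.96 = 0.9379 m³/s
w_4 = (6.74 − 3.31)/2 = 1.715 m; q_4 = 0.26 × 1.25 × 1.715 = 0.5574 m³/s
w_5 = (7.36 − 4.77)/2 = 1.295 m; q_5 = 0.18 × 0.57 × 1.295 = 0.1329 m³/s
w_6 = (7.36 − 6.74)/2 = 0.31 m; q_6 = 0.14 × 0.34 × 0.31 = 0.01476 m³/s
Q = Σ qᵢ = 1.804 m³/s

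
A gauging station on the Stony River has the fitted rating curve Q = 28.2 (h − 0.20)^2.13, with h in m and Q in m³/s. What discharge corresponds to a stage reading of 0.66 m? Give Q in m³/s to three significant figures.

5.39 m³/s

Q = 28.2 × (0.66 − 0.20)^2.13 = 28.2 × 0.46^2.13 = 5.394 m³/s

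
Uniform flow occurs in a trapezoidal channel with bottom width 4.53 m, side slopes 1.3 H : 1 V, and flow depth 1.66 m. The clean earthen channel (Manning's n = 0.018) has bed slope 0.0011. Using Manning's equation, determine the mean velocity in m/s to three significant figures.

A = (b + z·y)·y = (4.53 + 1.3×1.66)×1.66 = 11.10 m²
P = b + 2y√(1+z²) = 4.53 + 2×1.66×√(1+1.3²) = 9.975 m
R = A/P = 11.10/9.975 = 1.113 m
Q = (1/n)·A·R^(2/3)·S^(1/2) = (1/0.018) × 11.10 × 1.113^(2/3) × 0.0011^(1/2) = 21.97 m³/s
V = Q/A = 21.97/11.10 = 1.979 m/s

1.98 m/s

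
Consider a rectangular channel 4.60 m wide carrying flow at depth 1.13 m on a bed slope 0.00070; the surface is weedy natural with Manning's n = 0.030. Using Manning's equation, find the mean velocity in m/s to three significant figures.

A = b·y = 4.60 × 1.13 = 5.198 m²
P = b + 2y = 4.60 + 2×1.13 = 6.860 m
R = A/P = 5.198/6.860 = 0.7577 m
Q = (1/n)·A·R^(2/3)·S^(1/2) = (1/0.030) × 5.198 × 0.7577^(2/3) × 0.00070^(1/2) = 3.810 m³/s
V = Q/A = 3.810/5.198 = 0.7330 m/s

0.733 m/s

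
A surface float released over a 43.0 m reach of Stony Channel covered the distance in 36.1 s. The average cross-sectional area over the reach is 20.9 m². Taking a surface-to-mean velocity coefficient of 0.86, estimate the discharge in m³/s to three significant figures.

v_surface = L / t̄ = 43.0 / 36.1 = 1.191 m/s
v_mean = 0.86 × 1.191 = 1.024 m/s
Q = A × v_mean = 20.9 × 1.024 = 21.41 m³/s

21.4 m³/s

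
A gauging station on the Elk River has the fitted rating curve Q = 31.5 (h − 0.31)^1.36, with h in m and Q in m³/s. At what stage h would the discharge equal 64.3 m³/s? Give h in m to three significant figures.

2.00 m

h − h₀ = (Q/C)^(1/b) = (64.3/31.5)^(1/1.36) = 1.690 m
h = 0.31 + 1.690 = 2.000 m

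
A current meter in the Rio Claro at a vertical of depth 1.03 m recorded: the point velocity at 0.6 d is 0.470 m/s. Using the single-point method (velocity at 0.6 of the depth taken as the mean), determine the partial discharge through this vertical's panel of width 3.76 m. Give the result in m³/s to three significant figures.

1.82 m³/s

v̄ = v₀.₆ = 0.470 m/s
q = v̄ × d × w = 0.4700 × 1.03 × 3.76 = 1.820 m³/s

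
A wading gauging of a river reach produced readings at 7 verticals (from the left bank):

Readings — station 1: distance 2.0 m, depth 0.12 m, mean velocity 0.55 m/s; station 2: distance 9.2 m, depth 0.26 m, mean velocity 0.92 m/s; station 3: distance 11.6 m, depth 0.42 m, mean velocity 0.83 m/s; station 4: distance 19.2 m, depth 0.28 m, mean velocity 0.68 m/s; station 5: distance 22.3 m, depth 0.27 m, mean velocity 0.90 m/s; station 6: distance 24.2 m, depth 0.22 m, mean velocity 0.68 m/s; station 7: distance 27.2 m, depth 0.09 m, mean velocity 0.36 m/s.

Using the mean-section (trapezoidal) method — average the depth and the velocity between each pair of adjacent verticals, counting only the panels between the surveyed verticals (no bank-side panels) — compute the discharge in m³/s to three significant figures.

5.01 m³/s

Panel 1-2: Δb = 7.2 m, d̄ = (0.12+0.26)/2 = 0.19, v̄ = (0.55+0.92)/2 = 0.735 → q = 7.2×0.19×0.735 = 1.005 m³/s
Panel 2-3: Δb = 2.4 m, d̄ = (0.26+0.42)/2 = 0.34, v̄ = (0.92+0.83)/2 = 0.875 → q = 2.4×0.34×0.875 = 0.7140 m³/s
Panel 3-4: Δb = 7.6 m, d̄ = (0.42+0.28)/2 = 0.35, v̄ = (0.83+0.68)/2 = 0.755 → q = 7.6×0.35×0.755 = 2.008 m³/s
Panel 4-5: Δb = 3.1 m, d̄ = (0.28+0.27)/2 = 0.275, v̄ = (0.68+0.90)/2 = 0.79 → q = 3.1×0.275×0.79 = 0.6735 m³/s
Panel 5-6: Δb = 1.9 m, d̄ = (0.27+0.22)/2 = 0.245, v̄ = (0.90+0.68)/2 = 0.79 → q = 1.9×0.245×0.79 = 0.3677 m³/s
Panel 6-7: Δb = 3 m, d̄ = (0.22+0.09)/2 = 0.155, v̄ = (0.68+0.36)/2 = 0.52 → q = 3×0.155×0.52 = 0.2418 m³/s
Q = Σ q = 5.011 m³/s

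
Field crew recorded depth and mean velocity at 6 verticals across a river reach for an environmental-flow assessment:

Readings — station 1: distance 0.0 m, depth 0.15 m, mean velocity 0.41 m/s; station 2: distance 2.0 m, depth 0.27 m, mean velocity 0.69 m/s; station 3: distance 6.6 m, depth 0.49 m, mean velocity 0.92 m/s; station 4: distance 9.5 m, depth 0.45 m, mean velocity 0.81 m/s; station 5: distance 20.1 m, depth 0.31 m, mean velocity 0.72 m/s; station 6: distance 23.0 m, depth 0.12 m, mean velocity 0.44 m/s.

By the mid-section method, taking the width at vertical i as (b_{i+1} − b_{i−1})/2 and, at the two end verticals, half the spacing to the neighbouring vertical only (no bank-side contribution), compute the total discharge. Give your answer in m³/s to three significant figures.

w_1 = (2.0 − 0.0)/2 = 1 m; q_1 = 0.41 × 0.15 × 1 = 0.06150 m³/s
w_2 = (6.6 − 0.0)/2 = 3.3 m; q_2 = 0.69 × 0.27 × 3.3 = 0.6148 m³/s
w_3 = (9.5 − 2.0)/2 = 3.75 m; q_3 = 0.92 × 0.49 × 3.75 = 1.691 m³/s
w_4 = (20.1 − 6.6)/2 = 6.75 m; q_4 = 0.81 × 0.45 × 6.75 = 2.460 m³/s
w_5 = (23.0 − 9.5)/2 = 6.75 m; q_5 = 0.72 × 0.31 × 6.75 = 1.507 m³/s
w_6 = (23.0 − 20.1)/2 = 1.45 m; q_6 = 0.44 × 0.12 × 1.45 = 0.07656 m³/s
Q = Σ qᵢ = 6.410 m³/s

6.41 m³/s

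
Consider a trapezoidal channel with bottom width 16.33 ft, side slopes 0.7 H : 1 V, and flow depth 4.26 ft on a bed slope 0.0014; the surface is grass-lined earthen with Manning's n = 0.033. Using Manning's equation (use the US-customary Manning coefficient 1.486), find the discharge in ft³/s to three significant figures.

A = (b + z·y)·y = (16.33 + 0.7×4.26)×4.26 = 82.27 ft²
P = b + 2y√(1+z²) = 16.33 + 2×4.26×√(1+0.7²) = 26.73 ft
R = A/P = 82.27/26.73 = 3.078 ft
Q = (1.486/n)·A·R^(2/3)·S^(1/2) = (1.486/0.033) × 82.27 × 3.078^(2/3) × 0.0014^(1/2) = 293.3 ft³/s

293 ft³/s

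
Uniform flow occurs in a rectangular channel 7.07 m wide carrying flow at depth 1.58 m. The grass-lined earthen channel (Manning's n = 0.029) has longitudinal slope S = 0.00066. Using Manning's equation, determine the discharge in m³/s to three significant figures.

10.5 m³/s

A = b·y = 7.07 × 1.58 = 11.17 m²
P = b + 2y = 7.07 + 2×1.58 = 10.23 m
R = A/P = 11.17/10.23 = 1.092 m
Q = (1/n)·A·R^(2/3)·S^(1/2) = (1/0.029) × 11.17 × 1.092^(2/3) × 0.00066^(1/2) = 10.49 m³/s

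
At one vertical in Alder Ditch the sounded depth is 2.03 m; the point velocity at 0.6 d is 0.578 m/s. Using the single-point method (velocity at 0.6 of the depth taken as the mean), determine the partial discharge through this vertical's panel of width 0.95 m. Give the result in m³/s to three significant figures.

v̄ = v₀.₆ = 0.578 m/s
q = v̄ × d × w = 0.5780 × 2.03 × 0.95 = 1.115 m³/s

1.11 m³/s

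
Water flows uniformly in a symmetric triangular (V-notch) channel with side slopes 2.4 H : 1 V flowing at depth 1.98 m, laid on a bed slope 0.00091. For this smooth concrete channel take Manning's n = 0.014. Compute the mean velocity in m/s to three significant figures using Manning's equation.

A = z·y² = 2.4×1.98² = 9.409 m²
P = 2y√(1+z²) = 2×1.98×√(1+2.4²) = 10.30 m
R = A/P = 9.409/10.30 = 0.9138 m
Q = (1/n)·A·R^(2/3)·S^(1/2) = (1/0.014) × 9.409 × 0.9138^(2/3) × 0.00091^(1/2) = 19.09 m³/s
V = Q/A = 19.09/9.409 = 2.029 m/s

2.03 m/s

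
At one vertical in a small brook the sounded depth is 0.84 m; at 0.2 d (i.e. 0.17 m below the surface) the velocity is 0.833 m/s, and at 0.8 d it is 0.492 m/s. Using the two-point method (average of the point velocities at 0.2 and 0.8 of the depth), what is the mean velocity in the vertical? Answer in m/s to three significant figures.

v̄ = (0.833 + 0.492) / 2 = 0.6625 m/s

0.663 m/s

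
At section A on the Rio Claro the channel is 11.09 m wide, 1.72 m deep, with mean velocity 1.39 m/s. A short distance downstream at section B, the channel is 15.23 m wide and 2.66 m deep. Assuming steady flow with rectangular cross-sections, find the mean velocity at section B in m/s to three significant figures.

Q = A₁V₁ = (11.09×1.72) × 1.39 = 26.51 m³/s
A₂ = 15.23 × 2.66 = 40.51 m²
V₂ = Q/A₂ = 26.51/40.51 = 0.6545 m/s

0.654 m/s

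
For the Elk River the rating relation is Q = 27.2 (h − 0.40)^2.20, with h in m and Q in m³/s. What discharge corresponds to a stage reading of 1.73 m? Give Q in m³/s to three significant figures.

Q = 27.2 × (1.73 − 0.40)^2.20 = 27.2 × 1.33^2.20 = 50.94 m³/s

50.9 m³/s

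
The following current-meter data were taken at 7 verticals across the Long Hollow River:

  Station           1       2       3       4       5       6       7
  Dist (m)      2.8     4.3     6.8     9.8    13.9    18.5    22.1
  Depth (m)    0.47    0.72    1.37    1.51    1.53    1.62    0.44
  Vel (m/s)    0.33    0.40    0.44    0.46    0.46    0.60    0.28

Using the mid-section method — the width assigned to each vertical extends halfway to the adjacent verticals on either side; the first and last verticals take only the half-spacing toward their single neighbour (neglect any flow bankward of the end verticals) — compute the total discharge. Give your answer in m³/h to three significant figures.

43500 m³/h

w_1 = (4.3 − 2.8)/2 = 0.75 m; q_1 = 0.33 × 0.47 × 0.75 = 0.1163 m³/s
w_2 = (6.8 − 2.8)/2 = 2 m; q_2 = 0.40 × 0.72 × 2 = 0.5760 m³/s
w_3 = (9.8 − 4.3)/2 = 2.75 m; q_3 = 0.44 × 1.37 × 2.75 = 1.658 m³/s
w_4 = (13.9 − 6.8)/2 = 3.55 m; q_4 = 0.46 × 1.51 × 3.55 = 2.466 m³/s
w_5 = (18.5 − 9.8)/2 = 4.35 m; q_5 = 0.46 × 1.53 × 4.35 = 3.062 m³/s
w_6 = (22.1 − 13.9)/2 = 4.1 m; q_6 = 0.60 × 1.62 × 4.1 = 3.985 m³/s
w_7 = (22.1 − 18.5)/2 = 1.8 m; q_7 = 0.28 × 0.44 × 1.8 = 0.2218 m³/s
Q = Σ qᵢ = 12.08 m³/s
= 12.08 × 3600 = 43500 m³/h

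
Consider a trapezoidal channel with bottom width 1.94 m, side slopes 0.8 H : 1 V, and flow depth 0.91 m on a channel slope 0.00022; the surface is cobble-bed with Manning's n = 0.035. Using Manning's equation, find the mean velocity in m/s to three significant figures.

0.291 m/s

A = (b + z·y)·y = (1.94 + 0.8×0.91)×0.91 = 2.428 m²
P = b + 2y√(1+z²) = 1.94 + 2×0.91×√(1+0.8²) = 4.271 m
R = A/P = 2.428/4.271 = 0.5685 m
Q = (1/n)·A·R^(2/3)·S^(1/2) = (1/0.035) × 2.428 × 0.5685^(2/3) × 0.00022^(1/2) = 0.7061 m³/s
V = Q/A = 0.7061/2.428 = 0.2908 m/s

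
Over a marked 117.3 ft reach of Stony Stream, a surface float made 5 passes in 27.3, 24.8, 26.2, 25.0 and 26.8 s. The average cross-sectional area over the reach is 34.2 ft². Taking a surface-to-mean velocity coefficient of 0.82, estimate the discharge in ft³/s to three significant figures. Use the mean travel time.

126 ft³/s

t̄ = (27.3 + 24.8 + 26.2 + 25.0 + 26.8) / 5 = 26.02 s
v_surface = L / t̄ = 117.3 / 26.02 = 4.508 ft/s
v_mean = 0.82 × 4.508 = 3.697 ft/s
Q = A × v_mean = 34.2 × 3.697 = 126.4 ft³/s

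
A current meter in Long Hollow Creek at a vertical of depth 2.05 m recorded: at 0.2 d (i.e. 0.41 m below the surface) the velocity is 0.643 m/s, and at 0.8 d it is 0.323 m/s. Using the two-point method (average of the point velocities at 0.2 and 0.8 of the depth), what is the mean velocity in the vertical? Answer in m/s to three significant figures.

0.483 m/s

v̄ = (0.643 + 0.323) / 2 = 0.4830 m/s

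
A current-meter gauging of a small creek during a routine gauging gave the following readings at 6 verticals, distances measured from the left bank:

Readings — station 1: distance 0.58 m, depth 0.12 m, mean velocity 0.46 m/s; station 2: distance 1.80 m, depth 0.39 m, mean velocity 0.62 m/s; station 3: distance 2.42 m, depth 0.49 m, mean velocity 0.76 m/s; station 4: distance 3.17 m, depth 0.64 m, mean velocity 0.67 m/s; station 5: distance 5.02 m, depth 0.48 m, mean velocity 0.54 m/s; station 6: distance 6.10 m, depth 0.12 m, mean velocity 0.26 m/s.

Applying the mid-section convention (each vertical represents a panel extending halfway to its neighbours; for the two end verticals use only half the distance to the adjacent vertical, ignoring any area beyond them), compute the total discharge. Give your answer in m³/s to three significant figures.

1.47 m³/s

w_1 = (1.80 − 0.58)/2 = 0.61 m; q_1 = 0.46 × 0.12 × 0.61 = 0.03367 m³/s
w_2 = (2.42 − 0.58)/2 = 0.92 m; q_2 = 0.62 × 0.39 × 0.92 = 0.2225 m³/s
w_3 = (3.17 − 1.80)/2 = 0.685 m; q_3 = 0.76 × 0.49 × 0.685 = 0.2551 m³/s
w_4 = (5.02 − 2.42)/2 = 1.3 m; q_4 = 0.67 × 0.64 × 1.3 = 0.5574 m³/s
w_5 = (6.10 − 3.17)/2 = 1.465 m; q_5 = 0.54 × 0.48 × 1.465 = 0.3797 m³/s
w_6 = (6.10 − 5.02)/2 = 0.54 m; q_6 = 0.26 × 0.12 × 0.54 = 0.01685 m³/s
Q = Σ qᵢ = 1.465 m³/s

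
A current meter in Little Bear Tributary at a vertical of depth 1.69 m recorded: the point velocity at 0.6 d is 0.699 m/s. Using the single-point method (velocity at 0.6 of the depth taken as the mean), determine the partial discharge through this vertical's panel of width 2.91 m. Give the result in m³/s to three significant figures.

v̄ = v₀.₆ = 0.699 m/s
q = v̄ × d × w = 0.6990 × 1.69 × 2.91 = 3.438 m³/s

3.44 m³/s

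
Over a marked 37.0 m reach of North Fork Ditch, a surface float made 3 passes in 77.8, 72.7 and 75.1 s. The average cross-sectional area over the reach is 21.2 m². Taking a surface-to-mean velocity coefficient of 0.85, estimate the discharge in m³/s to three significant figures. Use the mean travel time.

8.87 m³/s

t̄ = (77.8 + 72.7 + 75.1) / 3 = 75.2 s
v_surface = L / t̄ = 37.0 / 75.2 = 0.4920 m/s
v_mean = 0.85 × 0.4920 = 0.4182 m/s
Q = A × v_mean = 21.2 × 0.4182 = 8.866 m³/s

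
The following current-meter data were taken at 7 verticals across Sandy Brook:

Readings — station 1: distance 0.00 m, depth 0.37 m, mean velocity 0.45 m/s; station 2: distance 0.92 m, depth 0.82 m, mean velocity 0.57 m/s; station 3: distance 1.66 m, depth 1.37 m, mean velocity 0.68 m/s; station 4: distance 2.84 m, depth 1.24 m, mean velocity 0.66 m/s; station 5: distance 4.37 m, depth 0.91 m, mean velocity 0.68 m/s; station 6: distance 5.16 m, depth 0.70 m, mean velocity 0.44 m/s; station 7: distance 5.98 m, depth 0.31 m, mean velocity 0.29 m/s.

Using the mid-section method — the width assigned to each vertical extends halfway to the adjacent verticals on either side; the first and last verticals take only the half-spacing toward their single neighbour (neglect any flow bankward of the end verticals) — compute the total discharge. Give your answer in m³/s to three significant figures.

w_1 = (0.92 − 0.00)/2 = 0.46 m; q_1 = 0.45 × 0.37 × 0.46 = 0.07659 m³/s
w_2 = (1.66 − 0.00)/2 = 0.83 m; q_2 = 0.57 × 0.82 × 0.83 = 0.3879 m³/s
w_3 = (2.84 − 0.92)/2 = 0.96 m; q_3 = 0.68 × 1.37 × 0.96 = 0.8943 m³/s
w_4 = (4.37 − 1.66)/2 = 1.355 m; q_4 = 0.66 × 1.24 × 1.355 = 1.109 m³/s
w_5 = (5.16 − 2.84)/2 = 1.16 m; q_5 = 0.68 × 0.91 × 1.16 = 0.7178 m³/s
w_6 = (5.98 − 4.37)/2 = 0.805 m; q_6 = 0.44 × 0.70 × 0.805 = 0.2479 m³/s
w_7 = (5.98 − 5.16)/2 = 0.41 m; q_7 = 0.29 × 0.31 × 0.41 = 0.03686 m³/s
Q = Σ qᵢ = 3.470 m³/s

3.47 m³/s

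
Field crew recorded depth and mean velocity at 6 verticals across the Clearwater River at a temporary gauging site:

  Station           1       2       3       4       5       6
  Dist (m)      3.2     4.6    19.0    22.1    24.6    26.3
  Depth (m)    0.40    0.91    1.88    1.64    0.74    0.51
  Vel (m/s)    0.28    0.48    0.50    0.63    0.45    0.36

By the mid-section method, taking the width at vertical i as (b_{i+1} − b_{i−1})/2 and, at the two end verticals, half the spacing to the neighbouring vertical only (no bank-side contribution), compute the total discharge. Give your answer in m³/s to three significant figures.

w_1 = (4.6 − 3.2)/2 = 0.7 m; q_1 = 0.28 × 0.40 × 0.7 = 0.07840 m³/s
w_2 = (19.0 − 3.2)/2 = 7.9 m; q_2 = 0.48 × 0.91 × 7.9 = 3.451 m³/s
w_3 = (22.1 − 4.6)/2 = 8.75 m; q_3 = 0.50 × 1.88 × 8.75 = 8.225 m³/s
w_4 = (24.6 − 19.0)/2 = 2.8 m; q_4 = 0.63 × 1.64 × 2.8 = 2.893 m³/s
w_5 = (26.3 − 22.1)/2 = 2.1 m; q_5 = 0.45 × 0.74 × 2.1 = 0.6993 m³/s
w_6 = (26.3 − 24.6)/2 = 0.85 m; q_6 = 0.36 × 0.51 × 0.85 = 0.1561 m³/s
Q = Σ qᵢ = 15.50 m³/s

15.5 m³/s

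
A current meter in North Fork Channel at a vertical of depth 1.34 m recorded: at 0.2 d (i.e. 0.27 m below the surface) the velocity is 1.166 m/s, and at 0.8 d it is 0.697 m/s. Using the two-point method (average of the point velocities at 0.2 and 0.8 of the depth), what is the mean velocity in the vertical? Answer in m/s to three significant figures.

0.932 m/s

v̄ = (1.166 + 0.697) / 2 = 0.9315 m/s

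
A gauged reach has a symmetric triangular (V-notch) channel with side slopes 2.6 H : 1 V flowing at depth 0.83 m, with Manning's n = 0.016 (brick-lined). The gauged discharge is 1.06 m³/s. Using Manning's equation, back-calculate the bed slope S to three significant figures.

A = z·y² = 2.6×0.83² = 1.791 m²
P = 2y√(1+z²) = 2×0.83×√(1+2.6²) = 4.624 m
R = A/P = 1.791/4.624 = 0.3873 m
S = (Q·n / (1·A·R^(2/3)))² = (1.06×0.016 / (1×1.791×0.5314))² = 0.0003175

0.000318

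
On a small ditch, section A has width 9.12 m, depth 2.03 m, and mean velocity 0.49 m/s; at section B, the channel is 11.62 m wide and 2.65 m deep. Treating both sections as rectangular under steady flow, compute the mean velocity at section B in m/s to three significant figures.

0.295 m/s

Q = A₁V₁ = (9.12×2.03) × 0.49 = 9.072 m³/s
A₂ = 11.62 × 2.65 = 30.79 m²
V₂ = Q/A₂ = 9.072/30.79 = 0.2946 m/s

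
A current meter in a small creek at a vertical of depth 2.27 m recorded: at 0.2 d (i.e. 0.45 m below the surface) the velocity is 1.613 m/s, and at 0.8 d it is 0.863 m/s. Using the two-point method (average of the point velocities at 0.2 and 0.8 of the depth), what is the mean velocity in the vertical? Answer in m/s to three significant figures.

1.24 m/s

v̄ = (1.613 + 0.863) / 2 = 1.238 m/s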